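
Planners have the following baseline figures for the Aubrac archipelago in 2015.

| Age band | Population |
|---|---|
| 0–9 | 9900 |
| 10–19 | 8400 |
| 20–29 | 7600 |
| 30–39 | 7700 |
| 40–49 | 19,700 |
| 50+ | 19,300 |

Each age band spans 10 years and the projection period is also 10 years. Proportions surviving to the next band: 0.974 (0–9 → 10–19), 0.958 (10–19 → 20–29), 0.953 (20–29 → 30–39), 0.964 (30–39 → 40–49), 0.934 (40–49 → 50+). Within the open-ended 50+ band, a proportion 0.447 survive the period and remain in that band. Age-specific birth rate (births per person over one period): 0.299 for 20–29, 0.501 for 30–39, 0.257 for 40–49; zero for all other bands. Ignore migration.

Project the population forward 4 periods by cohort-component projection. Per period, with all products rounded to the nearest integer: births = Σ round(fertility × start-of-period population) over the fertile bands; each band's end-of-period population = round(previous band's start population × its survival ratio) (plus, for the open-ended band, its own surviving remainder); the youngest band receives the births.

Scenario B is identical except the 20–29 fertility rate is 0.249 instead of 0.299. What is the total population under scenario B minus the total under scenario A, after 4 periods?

-1772

[period 1]
Births: 7600 * 0.299 = 2272 ; 7700 * 0.501 = 3858 ; 19700 * 0.257 = 5063 → total 11193
10–19: 9900 * 0.974 = 9643
20–29: 8400 * 0.958 = 8047
30–39: 7600 * 0.953 = 7243
40–49: 7700 * 0.964 = 7423
50+: 19700 * 0.934 + 19300 * 0.447 = 18400 + 8627 = 27027
Giving 11193 / 9643 / 8047 / 7243 / 7423 / 27027.
[period 2]
Births: 8047 * 0.299 = 2406 ; 7243 * 0.501 = 3629 ; 7423 * 0.257 = 1908 → total 7943
10–19: 11193 * 0.974 = 10902
20–29: 9643 * 0.958 = 9238
30–39: 8047 * 0.953 = 7669
40–49: 7243 * 0.964 = 6982
50+: 7423 * 0.934 + 27027 * 0.447 = 6933 + 12081 = 19014
Giving 7943 / 10902 / 9238 / 7669 / 6982 / 19014.
[period 3]
Births: 9238 * 0.299 = 2762 ; 7669 * 0.501 = 3842 ; 6982 * 0.257 = 1794 → total 8398
10–19: 7943 * 0.974 = 7736
20–29: 10902 * 0.958 = 10444
30–39: 9238 * 0.953 = 8804
40–49: 7669 * 0.964 = 7393
50+: 6982 * 0.934 + 19014 * 0.447 = 6521 + 8499 = 15020
Giving 8398 / 7736 / 10444 / 8804 / 7393 / 15020.
[period 4]
Births: 10444 * 0.299 = 3123 ; 8804 * 0.501 = 4411 ; 7393 * 0.257 = 1900 → total 9434
10–19: 8398 * 0.974 = 8180
20–29: 7736 * 0.958 = 7411
30–39: 10444 * 0.953 = 9953
40–49: 8804 * 0.964 = 8487
50+: 7393 * 0.934 + 15020 * 0.447 = 6905 + 6714 = 13619
Giving 9434 / 8180 / 7411 / 9953 / 8487 / 13619.
Scenario A total after 4 periods: 57084
Scenario B projection —
[period 1]
Births: 7600 * 0.249 = 1892 ; 7700 * 0.501 = 3858 ; 19700 * 0.257 = 5063 → total 10813
10–19: 9900 * 0.974 = 9643
20–29: 8400 * 0.958 = 8047
30–39: 7600 * 0.953 = 7243
40–49: 7700 * 0.964 = 7423
50+: 19700 * 0.934 + 19300 * 0.447 = 18400 + 8627 = 27027
Giving 10813 / 9643 / 8047 / 7243 / 7423 / 27027.
[period 2]
Births: 8047 * 0.249 = 2004 ; 7243 * 0.501 = 3629 ; 7423 * 0.257 = 1908 → total 7541
10–19: 10813 * 0.974 = 10532
20–29: 9643 * 0.958 = 9238
30–39: 8047 * 0.953 = 7669
40–49: 7243 * 0.964 = 6982
50+: 7423 * 0.934 + 27027 * 0.447 = 6933 + 12081 = 19014
Giving 7541 / 10532 / 9238 / 7669 / 6982 / 19014.
[period 3]
Births: 9238 * 0.249 = 2300 ; 7669 * 0.501 = 3842 ; 6982 * 0.257 = 1794 → total 7936
10–19: 7541 * 0.974 = 7345
20–29: 10532 * 0.958 = 10090
30–39: 9238 * 0.953 = 8804
40–49: 7669 * 0.964 = 7393
50+: 6982 * 0.934 + 19014 * 0.447 = 6521 + 8499 = 15020
Giving 7936 / 7345 / 10090 / 8804 / 7393 / 15020.
[period 4]
Births: 10090 * 0.249 = 2512 ; 8804 * 0.501 = 4411 ; 7393 * 0.257 = 1900 → total 8823
10–19: 7936 * 0.974 = 7730
20–29: 7345 * 0.958 = 7037
30–39: 10090 * 0.953 = 9616
40–49: 8804 * 0.964 = 8487
50+: 7393 * 0.934 + 15020 * 0.447 = 6905 + 6714 = 13619
Giving 8823 / 7730 / 7037 / 9616 / 8487 / 13619.
Scenario B total after 4 periods: 55312
Difference B − A = 55312 − 57084 = -1772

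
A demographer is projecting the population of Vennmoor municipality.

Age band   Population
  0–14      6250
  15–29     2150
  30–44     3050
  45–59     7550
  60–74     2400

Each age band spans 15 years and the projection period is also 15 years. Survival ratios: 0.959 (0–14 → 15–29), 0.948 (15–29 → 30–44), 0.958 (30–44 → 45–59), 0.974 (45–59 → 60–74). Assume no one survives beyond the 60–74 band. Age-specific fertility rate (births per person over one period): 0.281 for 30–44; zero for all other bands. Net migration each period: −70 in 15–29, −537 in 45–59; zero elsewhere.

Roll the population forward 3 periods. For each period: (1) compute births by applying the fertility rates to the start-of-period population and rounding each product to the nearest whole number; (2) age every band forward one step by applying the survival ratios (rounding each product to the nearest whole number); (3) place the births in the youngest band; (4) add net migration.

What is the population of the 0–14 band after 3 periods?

— Period 1 —
Births: 3050 × 0.281 = 857
15–29: 6250 × 0.959 = 5994
30–44: 2150 × 0.948 = 2038
45–59: 3050 × 0.958 = 2922
60–74: 7550 × 0.974 = 7354
Net migration: 15–29 − 70 → 5924; 45–59 − 537 → 2385
Population now: 0–14=857, 15–29=5924, 30–44=2038, 45–59=2385, 60–74=7354
— Period 2 —
Births: 2038 × 0.281 = 573
15–29: 857 × 0.959 = 822
30–44: 5924 × 0.948 = 5616
45–59: 2038 × 0.958 = 1952
60–74: 2385 × 0.974 = 2323
Net migration: 15–29 − 70 → 752; 45–59 − 537 → 1415
Population now: 0–14=573, 15–29=752, 30–44=5616, 45–59=1415, 60–74=2323
— Period 3 —
Births: 5616 × 0.281 = 1578
15–29: 573 × 0.959 = 550
30–44: 752 × 0.948 = 713
45–59: 5616 × 0.958 = 5380
60–74: 1415 × 0.974 = 1378
Net migration: 15–29 − 70 → 480; 45–59 − 537 → 4843
Population now: 0–14=1578, 15–29=480, 30–44=713, 45–59=4843, 60–74=1378

1578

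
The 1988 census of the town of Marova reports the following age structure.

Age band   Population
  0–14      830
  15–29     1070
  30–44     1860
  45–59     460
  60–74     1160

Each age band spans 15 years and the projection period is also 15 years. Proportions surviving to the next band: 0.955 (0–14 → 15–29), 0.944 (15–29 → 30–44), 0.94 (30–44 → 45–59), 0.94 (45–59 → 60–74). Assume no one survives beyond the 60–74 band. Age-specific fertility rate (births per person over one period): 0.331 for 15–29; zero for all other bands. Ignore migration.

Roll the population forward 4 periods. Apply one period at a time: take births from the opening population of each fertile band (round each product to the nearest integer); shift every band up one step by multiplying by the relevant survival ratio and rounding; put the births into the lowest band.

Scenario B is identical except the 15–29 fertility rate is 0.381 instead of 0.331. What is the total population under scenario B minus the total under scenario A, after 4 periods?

144

(Bands numbered youngest = 1 to oldest = 5.)
— Period 1 —
Births: 1070 * 0.331 = 354
Band 2: 830 * 0.955 = 793
Band 3: 1070 * 0.944 = 1010
Band 4: 1860 * 0.94 = 1748
Band 5: 460 * 0.94 = 432
Giving 354 / 793 / 1010 / 1748 / 432.
— Period 2 —
Births: 793 * 0.331 = 262
Band 2: 354 * 0.955 = 338
Band 3: 793 * 0.944 = 749
Band 4: 1010 * 0.94 = 949
Band 5: 1748 * 0.94 = 1643
Giving 262 / 338 / 749 / 949 / 1643.
— Period 3 —
Births: 338 * 0.331 = 112
Band 2: 262 * 0.955 = 250
Band 3: 338 * 0.944 = 319
Band 4: 749 * 0.94 = 704
Band 5: 949 * 0.94 = 892
Giving 112 / 250 / 319 / 704 / 892.
— Period 4 —
Births: 250 * 0.331 = 83
Band 2: 112 * 0.955 = 107
Band 3: 250 * 0.944 = 236
Band 4: 319 * 0.94 = 300
Band 5: 704 * 0.94 = 662
Giving 83 / 107 / 236 / 300 / 662.
Scenario A total after 4 periods: 1388
Scenario B projection —
— Period 1 —
Births: 1070 * 0.381 = 408
Band 2: 830 * 0.955 = 793
Band 3: 1070 * 0.944 = 1010
Band 4: 1860 * 0.94 = 1748
Band 5: 460 * 0.94 = 432
Giving 408 / 793 / 1010 / 1748 / 432.
— Period 2 —
Births: 793 * 0.381 = 302
Band 2: 408 * 0.955 = 390
Band 3: 793 * 0.944 = 749
Band 4: 1010 * 0.94 = 949
Band 5: 1748 * 0.94 = 1643
Giving 302 / 390 / 749 / 949 / 1643.
— Period 3 —
Births: 390 * 0.381 = 149
Band 2: 302 * 0.955 = 288
Band 3: 390 * 0.944 = 368
Band 4: 749 * 0.94 = 704
Band 5: 949 * 0.94 = 892
Giving 149 / 288 / 368 / 704 / 892.
— Period 4 —
Births: 288 * 0.381 = 110
Band 2: 149 * 0.955 = 142
Band 3: 288 * 0.944 = 272
Band 4: 368 * 0.94 = 346
Band 5: 704 * 0.94 = 662
Giving 110 / 142 / 272 / 346 / 662.
Scenario B total after 4 periods: 1532
Difference B − A = 1532 − 1388 = 144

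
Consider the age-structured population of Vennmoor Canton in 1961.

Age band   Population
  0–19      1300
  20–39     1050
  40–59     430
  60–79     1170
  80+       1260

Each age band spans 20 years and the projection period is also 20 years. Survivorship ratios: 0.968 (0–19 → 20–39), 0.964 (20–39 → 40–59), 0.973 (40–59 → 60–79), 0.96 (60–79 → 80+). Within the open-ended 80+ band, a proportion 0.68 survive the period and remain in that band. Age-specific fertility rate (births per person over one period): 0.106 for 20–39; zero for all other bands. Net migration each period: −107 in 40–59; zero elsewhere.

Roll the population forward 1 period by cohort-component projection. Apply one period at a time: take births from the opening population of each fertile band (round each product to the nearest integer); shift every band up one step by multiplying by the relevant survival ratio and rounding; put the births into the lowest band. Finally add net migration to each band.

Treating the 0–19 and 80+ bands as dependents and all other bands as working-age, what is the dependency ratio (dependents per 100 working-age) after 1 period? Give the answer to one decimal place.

Period 1:
Births: 1050 × 0.106 = 111
20–39: 1300 × 0.968 = 1258
40–59: 1050 × 0.964 = 1012
60–79: 430 × 0.973 = 418
80+: 1170 × 0.96 + 1260 × 0.68 = 1123 + 857 = 1980
Net migration: 40–59 − 107 → 905
Population now: 0–19=111, 20–39=1258, 40–59=905, 60–79=418, 80+=1980
Dependents (band 0–19 + band 80+) = 111 + 1980 = 2091; working-age = 2581; ratio = 2091/2581 × 100 = 81.0

81.0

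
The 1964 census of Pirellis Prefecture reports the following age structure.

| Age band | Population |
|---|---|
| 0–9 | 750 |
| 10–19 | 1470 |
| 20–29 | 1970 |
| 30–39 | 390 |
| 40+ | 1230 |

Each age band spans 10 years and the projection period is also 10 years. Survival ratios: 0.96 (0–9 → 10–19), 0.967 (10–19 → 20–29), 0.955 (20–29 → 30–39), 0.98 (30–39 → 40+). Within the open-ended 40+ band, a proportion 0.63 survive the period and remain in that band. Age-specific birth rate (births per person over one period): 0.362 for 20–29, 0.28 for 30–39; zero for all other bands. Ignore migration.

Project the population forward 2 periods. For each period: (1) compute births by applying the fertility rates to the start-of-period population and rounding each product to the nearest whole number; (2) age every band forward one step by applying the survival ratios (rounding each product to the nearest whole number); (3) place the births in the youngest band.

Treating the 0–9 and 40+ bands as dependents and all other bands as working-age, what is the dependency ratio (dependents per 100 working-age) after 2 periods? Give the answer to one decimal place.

127.1

Let band 1 be 0–9 through band 5 = 40+.
Period 1.
Births: 1970 × 0.362 = 713, 390 × 0.28 = 109 → 822
Band 2: 750 × 0.96 = 720
Band 3: 1470 × 0.967 = 1421
Band 4: 1970 × 0.955 = 1881
Band 5: 390 × 0.98 + 1230 × 0.63 = 382 + 775 = 1157
Giving 822 / 720 / 1421 / 1881 / 1157.
Period 2.
Births: 1421 × 0.362 = 514, 1881 × 0.28 = 527 → 1041
Band 2: 822 × 0.96 = 789
Band 3: 720 × 0.967 = 696
Band 4: 1421 × 0.955 = 1357
Band 5: 1881 × 0.98 + 1157 × 0.63 = 1843 + 729 = 2572
Giving 1041 / 789 / 696 / 1357 / 2572.
Dependents (band 0–9 + band 40+) = 1041 + 2572 = 3613; working-age = 2842; ratio = 3613/2842 × 100 = 127.1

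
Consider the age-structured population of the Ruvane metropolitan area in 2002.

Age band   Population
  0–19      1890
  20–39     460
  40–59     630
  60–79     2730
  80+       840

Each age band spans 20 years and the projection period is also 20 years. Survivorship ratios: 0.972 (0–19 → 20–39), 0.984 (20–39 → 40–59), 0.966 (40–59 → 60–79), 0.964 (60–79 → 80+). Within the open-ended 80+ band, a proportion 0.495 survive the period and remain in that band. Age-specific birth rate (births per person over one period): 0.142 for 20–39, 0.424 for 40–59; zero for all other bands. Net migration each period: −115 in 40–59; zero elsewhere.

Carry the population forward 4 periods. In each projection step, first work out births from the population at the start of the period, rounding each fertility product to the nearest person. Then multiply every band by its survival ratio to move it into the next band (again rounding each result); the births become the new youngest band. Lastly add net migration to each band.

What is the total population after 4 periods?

3599

After projecting period 1:
Births: 460 × 0.142 = 65 ; 630 × 0.424 = 267 → 332
20–39: 1890 × 0.972 = 1837
40–59: 460 × 0.984 = 453
60–79: 630 × 0.966 = 609
80+: 2730 × 0.964 + 840 × 0.495 = 2632 + 416 = 3048
Net migration: 40–59 − 115 → 338
Giving 332 / 1837 / 338 / 609 / 3048.
After projecting period 2:
Births: 1837 × 0.142 = 261 ; 338 × 0.424 = 143 → 404
20–39: 332 × 0.972 = 323
40–59: 1837 × 0.984 = 1808
60–79: 338 × 0.966 = 327
80+: 609 × 0.964 + 3048 × 0.495 = 587 + 1509 = 2096
Net migration: 40–59 − 115 → 1693
Giving 404 / 323 / 1693 / 327 / 2096.
After projecting period 3:
Births: 323 × 0.142 = 46 ; 1693 × 0.424 = 718 → 764
20–39: 404 × 0.972 = 393
40–59: 323 × 0.984 = 318
60–79: 1693 × 0.966 = 1635
80+: 327 × 0.964 + 2096 × 0.495 = 315 + 1038 = 1353
Net migration: 40–59 − 115 → 203
Giving 764 / 393 / 203 / 1635 / 1353.
After projecting period 4:
Births: 393 × 0.142 = 56 ; 203 × 0.424 = 86 → 142
20–39: 764 × 0.972 = 743
40–59: 393 × 0.984 = 387
60–79: 203 × 0.966 = 196
80+: 1635 × 0.964 + 1353 × 0.495 = 1576 + 670 = 2246
Net migration: 40–59 − 115 → 272
Giving 142 / 743 / 272 / 196 / 2246.
Total after period 4: 142 + 743 + 272 + 196 + 2246 = 3599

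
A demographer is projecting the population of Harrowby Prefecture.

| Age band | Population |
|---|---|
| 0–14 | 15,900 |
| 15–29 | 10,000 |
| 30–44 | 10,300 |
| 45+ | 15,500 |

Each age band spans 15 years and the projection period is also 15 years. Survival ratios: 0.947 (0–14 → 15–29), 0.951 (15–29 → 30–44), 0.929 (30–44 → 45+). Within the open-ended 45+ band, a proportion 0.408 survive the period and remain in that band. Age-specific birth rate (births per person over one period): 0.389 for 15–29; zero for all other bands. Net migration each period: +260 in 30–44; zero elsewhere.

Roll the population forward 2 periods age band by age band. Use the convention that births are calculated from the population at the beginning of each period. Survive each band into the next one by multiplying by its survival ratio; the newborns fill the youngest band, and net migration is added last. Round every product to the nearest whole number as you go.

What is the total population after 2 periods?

— Period 1 —
Births: 10000 * 0.389 = 3890
15–29: 15900 * 0.947 = 15057
30–44: 10000 * 0.951 = 9510
45+: 10300 * 0.929 + 15500 * 0.408 = 9569 + 6324 = 15893
Net migration: 30–44 + 260 → 9770
→ [3890, 15057, 9770, 15893]
— Period 2 —
Births: 15057 * 0.389 = 5857
15–29: 3890 * 0.947 = 3684
30–44: 15057 * 0.951 = 14319
45+: 9770 * 0.929 + 15893 * 0.408 = 9076 + 6484 = 15560
Net migration: 30–44 + 260 → 14579
→ [5857, 3684, 14579, 15560]
Total after period 2: 5857 + 3684 + 14579 + 15560 = 39680

39680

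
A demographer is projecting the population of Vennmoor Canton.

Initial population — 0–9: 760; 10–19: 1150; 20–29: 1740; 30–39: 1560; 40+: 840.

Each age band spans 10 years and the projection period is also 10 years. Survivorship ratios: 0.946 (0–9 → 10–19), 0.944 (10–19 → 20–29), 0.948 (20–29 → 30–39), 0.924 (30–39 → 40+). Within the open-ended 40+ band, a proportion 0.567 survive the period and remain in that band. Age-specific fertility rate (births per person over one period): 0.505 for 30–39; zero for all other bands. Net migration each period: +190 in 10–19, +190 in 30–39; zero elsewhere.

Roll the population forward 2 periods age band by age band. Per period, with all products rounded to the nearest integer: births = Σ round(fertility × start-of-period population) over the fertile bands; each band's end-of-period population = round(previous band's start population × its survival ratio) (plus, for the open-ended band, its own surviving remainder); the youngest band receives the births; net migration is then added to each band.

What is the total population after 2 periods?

6729

Call the bands 1 to 5, youngest first.
— Period 1 —
Births: 1560 × 0.505 = 788
Band 2: 760 × 0.946 = 719
Band 3: 1150 × 0.944 = 1086
Band 4: 1740 × 0.948 = 1650
Band 5: 1560 × 0.924 + 840 × 0.567 = 1441 + 476 = 1917
Net migration: Band 2 + 190 → 909; Band 4 + 190 → 1840
End of period: [788, 909, 1086, 1840, 1917]
— Period 2 —
Births: 1840 × 0.505 = 929
Band 2: 788 × 0.946 = 745
Band 3: 909 × 0.944 = 858
Band 4: 1086 × 0.948 = 1030
Band 5: 1840 × 0.924 + 1917 × 0.567 = 1700 + 1087 = 2787
Net migration: Band 2 + 190 → 935; Band 4 + 190 → 1220
End of period: [929, 935, 858, 1220, 2787]
Total after period 2: 929 + 935 + 858 + 1220 + 2787 = 6729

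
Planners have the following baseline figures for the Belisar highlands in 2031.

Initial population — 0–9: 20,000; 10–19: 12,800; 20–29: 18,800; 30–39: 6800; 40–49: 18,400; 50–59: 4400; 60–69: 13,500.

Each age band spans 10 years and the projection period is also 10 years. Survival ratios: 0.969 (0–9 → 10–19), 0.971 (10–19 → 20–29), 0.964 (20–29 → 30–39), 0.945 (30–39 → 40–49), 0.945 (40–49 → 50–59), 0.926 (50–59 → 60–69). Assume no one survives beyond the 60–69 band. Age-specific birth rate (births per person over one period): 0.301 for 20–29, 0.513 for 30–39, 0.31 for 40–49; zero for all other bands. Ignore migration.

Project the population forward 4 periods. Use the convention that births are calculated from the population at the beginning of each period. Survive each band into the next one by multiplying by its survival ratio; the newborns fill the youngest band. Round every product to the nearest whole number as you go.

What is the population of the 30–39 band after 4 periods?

— Period 1 —
Births: 18800 × 0.301 = 5659 ; 6800 × 0.513 = 3488 ; 18400 × 0.31 = 5704 ⇒ total 14851
10–19: 20000 × 0.969 = 19380
20–29: 12800 × 0.971 = 12429
30–39: 18800 × 0.964 = 18123
40–49: 6800 × 0.945 = 6426
50–59: 18400 × 0.945 = 17388
60–69: 4400 × 0.926 = 4074
→ [14851, 19380, 12429, 18123, 6426, 17388, 4074]
— Period 2 —
Births: 12429 × 0.301 = 3741 ; 18123 × 0.513 = 9297 ; 6426 × 0.31 = 1992 ⇒ total 15030
10–19: 14851 × 0.969 = 14391
20–29: 19380 × 0.971 = 18818
30–39: 12429 × 0.964 = 11982
40–49: 18123 × 0.945 = 17126
50–59: 6426 × 0.945 = 6073
60–69: 17388 × 0.926 = 16101
→ [15030, 14391, 18818, 11982, 17126, 6073, 16101]
— Period 3 —
Births: 18818 × 0.301 = 5664 ; 11982 × 0.513 = 6147 ; 17126 × 0.31 = 5309 ⇒ total 17120
10–19: 15030 × 0.969 = 14564
20–29: 14391 × 0.971 = 13974
30–39: 18818 × 0.964 = 18141
40–49: 11982 × 0.945 = 11323
50–59: 17126 × 0.945 = 16184
60–69: 6073 × 0.926 = 5624
→ [17120, 14564, 13974, 18141, 11323, 16184, 5624]
— Period 4 —
Births: 13974 × 0.301 = 4206 ; 18141 × 0.513 = 9306 ; 11323 × 0.31 = 3510 ⇒ total 17022
10–19: 17120 × 0.969 = 16589
20–29: 14564 × 0.971 = 14142
30–39: 13974 × 0.964 = 13471
40–49: 18141 × 0.945 = 17143
50–59: 11323 × 0.945 = 10700
60–69: 16184 × 0.926 = 14986
→ [17022, 16589, 14142, 13471, 17143, 10700, 14986]

13471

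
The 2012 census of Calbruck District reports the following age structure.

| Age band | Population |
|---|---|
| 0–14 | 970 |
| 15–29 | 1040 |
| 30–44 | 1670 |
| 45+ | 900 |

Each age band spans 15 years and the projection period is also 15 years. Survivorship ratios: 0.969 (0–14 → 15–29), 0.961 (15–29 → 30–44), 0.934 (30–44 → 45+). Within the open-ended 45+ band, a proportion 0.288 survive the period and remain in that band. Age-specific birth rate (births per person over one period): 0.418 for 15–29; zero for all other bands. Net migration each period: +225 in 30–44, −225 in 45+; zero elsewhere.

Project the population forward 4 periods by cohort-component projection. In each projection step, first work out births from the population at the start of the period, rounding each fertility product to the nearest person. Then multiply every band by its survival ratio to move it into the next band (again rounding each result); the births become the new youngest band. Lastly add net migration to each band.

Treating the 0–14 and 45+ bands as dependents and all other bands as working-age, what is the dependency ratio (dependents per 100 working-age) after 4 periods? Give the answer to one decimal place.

Call the groups 1 to 4, youngest first.
[period 1]
Births: 1040 × 0.418 = 435
Group 2: 970 × 0.969 = 940
Group 3: 1040 × 0.961 = 999
Group 4: 1670 × 0.934 + 900 × 0.288 = 1560 + 259 = 1819
Net migration: Group 3 + 225 → 1224; Group 4 − 225 → 1594
→ [435, 940, 1224, 1594]
[period 2]
Births: 940 × 0.418 = 393
Group 2: 435 × 0.969 = 422
Group 3: 940 × 0.961 = 903
Group 4: 1224 × 0.934 + 1594 × 0.288 = 1143 + 459 = 1602
Net migration: Group 3 + 225 → 1128; Group 4 − 225 → 1377
→ [393, 422, 1128, 1377]
[period 3]
Births: 422 × 0.418 = 176
Group 2: 393 × 0.969 = 381
Group 3: 422 × 0.961 = 406
Group 4: 1128 × 0.934 + 1377 × 0.288 = 1054 + 397 = 1451
Net migration: Group 3 + 225 → 631; Group 4 − 225 → 1226
→ [176, 381, 631, 1226]
[period 4]
Births: 381 × 0.418 = 159
Group 2: 176 × 0.969 = 171
Group 3: 381 × 0.961 = 366
Group 4: 631 × 0.934 + 1226 × 0.288 = 589 + 353 = 942
Net migration: Group 3 + 225 → 591; Group 4 − 225 → 717
→ [159, 171, 591, 717]
Dependents (band 0–14 + band 45+) = 159 + 717 = 876; working-age = 762; ratio = 876/762 × 100 = 115.0

115.0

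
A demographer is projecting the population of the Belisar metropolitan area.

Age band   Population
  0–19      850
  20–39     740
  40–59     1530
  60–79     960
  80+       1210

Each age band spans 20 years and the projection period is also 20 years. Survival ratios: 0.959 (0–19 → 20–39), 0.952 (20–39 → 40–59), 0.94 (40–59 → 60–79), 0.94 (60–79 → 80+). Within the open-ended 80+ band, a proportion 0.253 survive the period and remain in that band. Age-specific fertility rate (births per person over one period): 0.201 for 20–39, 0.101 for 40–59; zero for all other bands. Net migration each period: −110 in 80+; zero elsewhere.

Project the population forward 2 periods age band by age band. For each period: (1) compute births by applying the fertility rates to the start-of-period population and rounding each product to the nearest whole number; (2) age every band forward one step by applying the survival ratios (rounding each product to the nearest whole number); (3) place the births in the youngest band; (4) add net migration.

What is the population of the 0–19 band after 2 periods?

— Period 1 —
Births: 740 * 0.201 = 149, 1530 * 0.101 = 155 → 304
20–39: 850 * 0.959 = 815
40–59: 740 * 0.952 = 704
60–79: 1530 * 0.94 = 1438
80+: 960 * 0.94 + 1210 * 0.253 = 902 + 306 = 1208
Net migration: 80+ − 110 → 1098
Giving 304 / 815 / 704 / 1438 / 1098.
— Period 2 —
Births: 815 * 0.201 = 164, 704 * 0.101 = 71 → 235
20–39: 304 * 0.959 = 292
40–59: 815 * 0.952 = 776
60–79: 704 * 0.94 = 662
80+: 1438 * 0.94 + 1098 * 0.253 = 1352 + 278 = 1630
Net migration: 80+ − 110 → 1520
Giving 235 / 292 / 776 / 662 / 1520.

235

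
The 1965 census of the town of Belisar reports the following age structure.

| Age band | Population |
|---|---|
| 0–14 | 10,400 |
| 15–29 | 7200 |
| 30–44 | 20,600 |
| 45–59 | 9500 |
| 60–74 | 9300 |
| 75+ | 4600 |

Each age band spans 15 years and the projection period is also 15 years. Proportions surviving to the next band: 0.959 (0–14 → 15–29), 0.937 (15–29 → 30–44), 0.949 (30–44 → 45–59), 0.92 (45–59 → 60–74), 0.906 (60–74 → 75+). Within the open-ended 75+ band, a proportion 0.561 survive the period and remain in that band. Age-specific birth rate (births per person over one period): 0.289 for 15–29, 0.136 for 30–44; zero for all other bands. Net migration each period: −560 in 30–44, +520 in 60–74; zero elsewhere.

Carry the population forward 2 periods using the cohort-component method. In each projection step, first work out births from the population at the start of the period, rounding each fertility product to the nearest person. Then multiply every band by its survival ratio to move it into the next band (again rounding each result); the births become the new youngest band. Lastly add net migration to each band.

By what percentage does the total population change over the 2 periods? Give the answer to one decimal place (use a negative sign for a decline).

(Bands numbered youngest = 1 to oldest = 6.)
Period 1:
Births: 7200 × 0.289 = 2081  |  20600 × 0.136 = 2802 — total 4883
Band 2: 10400 × 0.959 = 9974
Band 3: 7200 × 0.937 = 6746
Band 4: 20600 × 0.949 = 19549
Band 5: 9500 × 0.92 = 8740
Band 6: 9300 × 0.906 + 4600 × 0.561 = 8426 + 2581 = 11007
Net migration: Band 3 − 560 → 6186; Band 5 + 520 → 9260
→ [4883, 9974, 6186, 19549, 9260, 11007]
Period 2:
Births: 9974 × 0.289 = 2882  |  6186 × 0.136 = 841 — total 3723
Band 2: 4883 × 0.959 = 4683
Band 3: 9974 × 0.937 = 9346
Band 4: 6186 × 0.949 = 5871
Band 5: 19549 × 0.92 = 17985
Band 6: 9260 × 0.906 + 11007 × 0.561 = 8390 + 6175 = 14565
Net migration: Band 3 − 560 → 8786; Band 5 + 520 → 18505
→ [3723, 4683, 8786, 5871, 18505, 14565]
Total: 61600 → 56133; change = -5467; percentage change = -8.9%

-8.9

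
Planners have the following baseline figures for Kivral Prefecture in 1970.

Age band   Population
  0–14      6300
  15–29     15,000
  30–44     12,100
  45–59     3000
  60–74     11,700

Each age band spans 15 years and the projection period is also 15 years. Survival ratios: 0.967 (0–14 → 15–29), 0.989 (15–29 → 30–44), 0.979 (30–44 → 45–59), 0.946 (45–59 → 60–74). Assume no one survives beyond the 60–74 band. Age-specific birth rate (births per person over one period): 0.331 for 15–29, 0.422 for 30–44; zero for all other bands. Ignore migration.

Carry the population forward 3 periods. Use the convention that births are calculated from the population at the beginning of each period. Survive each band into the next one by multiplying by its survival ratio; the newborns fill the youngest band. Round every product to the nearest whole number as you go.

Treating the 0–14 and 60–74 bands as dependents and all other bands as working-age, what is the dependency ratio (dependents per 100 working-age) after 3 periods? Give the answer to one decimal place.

82.9

Period 1.
Births: 15000 × 0.331 = 4965  |  12100 × 0.422 = 5106 → 10071
15–29: 6300 × 0.967 = 6092
30–44: 15000 × 0.989 = 14835
45–59: 12100 × 0.979 = 11846
60–74: 3000 × 0.946 = 2838
Giving 10071 / 6092 / 14835 / 11846 / 2838.
Period 2.
Births: 6092 × 0.331 = 2016  |  14835 × 0.422 = 6260 → 8276
15–29: 10071 × 0.967 = 9739
30–44: 6092 × 0.989 = 6025
45–59: 14835 × 0.979 = 14523
60–74: 11846 × 0.946 = 11206
Giving 8276 / 9739 / 6025 / 14523 / 11206.
Period 3.
Births: 9739 × 0.331 = 3224  |  6025 × 0.422 = 2543 → 5767
15–29: 8276 × 0.967 = 8003
30–44: 9739 × 0.989 = 9632
45–59: 6025 × 0.979 = 5898
60–74: 14523 × 0.946 = 13739
Giving 5767 / 8003 / 9632 / 5898 / 13739.
Dependents (band 0–14 + band 60–74) = 5767 + 13739 = 19506; working-age = 23533; ratio = 19506/23533 × 100 = 82.9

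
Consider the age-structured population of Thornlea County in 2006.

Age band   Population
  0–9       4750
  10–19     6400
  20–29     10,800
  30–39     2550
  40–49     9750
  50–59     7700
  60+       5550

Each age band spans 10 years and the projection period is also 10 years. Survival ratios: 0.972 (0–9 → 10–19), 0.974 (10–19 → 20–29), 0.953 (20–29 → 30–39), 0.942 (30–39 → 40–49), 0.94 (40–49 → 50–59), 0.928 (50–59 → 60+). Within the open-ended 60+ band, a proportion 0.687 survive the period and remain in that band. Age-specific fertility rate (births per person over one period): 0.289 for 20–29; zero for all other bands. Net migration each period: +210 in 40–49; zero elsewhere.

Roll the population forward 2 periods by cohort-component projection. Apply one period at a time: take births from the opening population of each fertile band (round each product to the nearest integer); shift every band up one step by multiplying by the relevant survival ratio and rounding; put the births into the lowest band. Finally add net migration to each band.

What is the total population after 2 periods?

After projecting period 1:
Births: 10800 × 0.289 = 3121
10–19: 4750 × 0.972 = 4617
20–29: 6400 × 0.974 = 6234
30–39: 10800 × 0.953 = 10292
40–49: 2550 × 0.942 = 2402
50–59: 9750 × 0.94 = 9165
60+: 7700 × 0.928 + 5550 × 0.687 = 7146 + 3813 = 10959
Net migration: 40–49 + 210 → 2612
Population now: 0–9=3121, 10–19=4617, 20–29=6234, 30–39=10292, 40–49=2612, 50–59=9165, 60+=10959
After projecting period 2:
Births: 6234 × 0.289 = 1802
10–19: 3121 × 0.972 = 3034
20–29: 4617 × 0.974 = 4497
30–39: 6234 × 0.953 = 5941
40–49: 10292 × 0.942 = 9695
50–59: 2612 × 0.94 = 2455
60+: 9165 × 0.928 + 10959 × 0.687 = 8505 + 7529 = 16034
Net migration: 40–49 + 210 → 9905
Population now: 0–9=1802, 10–19=3034, 20–29=4497, 30–39=5941, 40–49=9905, 50–59=2455, 60+=16034
Total after period 2: 1802 + 3034 + 4497 + 5941 + 9905 + 2455 + 16034 = 43668

43668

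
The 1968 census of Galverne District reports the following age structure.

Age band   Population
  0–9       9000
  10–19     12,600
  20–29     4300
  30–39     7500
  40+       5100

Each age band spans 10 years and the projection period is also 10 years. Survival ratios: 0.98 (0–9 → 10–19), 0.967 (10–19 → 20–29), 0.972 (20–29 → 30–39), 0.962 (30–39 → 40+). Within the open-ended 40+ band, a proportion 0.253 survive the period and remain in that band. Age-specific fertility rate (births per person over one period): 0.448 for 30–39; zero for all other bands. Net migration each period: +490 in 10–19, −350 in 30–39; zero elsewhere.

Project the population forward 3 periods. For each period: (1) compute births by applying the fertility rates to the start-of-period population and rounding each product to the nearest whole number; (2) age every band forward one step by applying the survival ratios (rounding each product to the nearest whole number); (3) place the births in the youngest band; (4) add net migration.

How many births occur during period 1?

3360

Call the groups 1 to 5, youngest first.
After projecting period 1:
Births: 7500 × 0.448 = 3360
Group 2: 9000 × 0.98 = 8820
Group 3: 12600 × 0.967 = 12184
Group 4: 4300 × 0.972 = 4180
Group 5: 7500 × 0.962 + 5100 × 0.253 = 7215 + 1290 = 8505
Net migration: Group 2 + 490 → 9310; Group 4 − 350 → 3830
→ [3360, 9310, 12184, 3830, 8505]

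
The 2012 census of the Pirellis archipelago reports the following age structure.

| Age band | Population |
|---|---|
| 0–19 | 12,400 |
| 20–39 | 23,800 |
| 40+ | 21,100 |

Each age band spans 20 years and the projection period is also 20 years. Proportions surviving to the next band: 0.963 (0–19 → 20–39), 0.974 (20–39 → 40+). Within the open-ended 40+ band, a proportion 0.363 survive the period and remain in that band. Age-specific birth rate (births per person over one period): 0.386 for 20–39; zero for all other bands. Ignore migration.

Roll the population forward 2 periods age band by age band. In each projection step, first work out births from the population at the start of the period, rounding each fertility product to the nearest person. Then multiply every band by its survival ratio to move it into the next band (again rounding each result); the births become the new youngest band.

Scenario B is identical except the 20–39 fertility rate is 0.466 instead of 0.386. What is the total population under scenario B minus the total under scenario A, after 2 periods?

2790

Period 1.
Births: 23800 * 0.386 = 9187
20–39: 12400 * 0.963 = 11941
40+: 23800 * 0.974 + 21100 * 0.363 = 23181 + 7659 = 30840
→ [9187, 11941, 30840]
Period 2.
Births: 11941 * 0.386 = 4609
20–39: 9187 * 0.963 = 8847
40+: 11941 * 0.974 + 30840 * 0.363 = 11631 + 11195 = 22826
→ [4609, 8847, 22826]
Scenario A total after 2 periods: 36282
Scenario B projection —
Period 1.
Births: 23800 * 0.466 = 11091
20–39: 12400 * 0.963 = 11941
40+: 23800 * 0.974 + 21100 * 0.363 = 23181 + 7659 = 30840
→ [11091, 11941, 30840]
Period 2.
Births: 11941 * 0.466 = 5565
20–39: 11091 * 0.963 = 10681
40+: 11941 * 0.974 + 30840 * 0.363 = 11631 + 11195 = 22826
→ [5565, 10681, 22826]
Scenario B total after 2 periods: 39072
Difference B − A = 39072 − 36282 = 2790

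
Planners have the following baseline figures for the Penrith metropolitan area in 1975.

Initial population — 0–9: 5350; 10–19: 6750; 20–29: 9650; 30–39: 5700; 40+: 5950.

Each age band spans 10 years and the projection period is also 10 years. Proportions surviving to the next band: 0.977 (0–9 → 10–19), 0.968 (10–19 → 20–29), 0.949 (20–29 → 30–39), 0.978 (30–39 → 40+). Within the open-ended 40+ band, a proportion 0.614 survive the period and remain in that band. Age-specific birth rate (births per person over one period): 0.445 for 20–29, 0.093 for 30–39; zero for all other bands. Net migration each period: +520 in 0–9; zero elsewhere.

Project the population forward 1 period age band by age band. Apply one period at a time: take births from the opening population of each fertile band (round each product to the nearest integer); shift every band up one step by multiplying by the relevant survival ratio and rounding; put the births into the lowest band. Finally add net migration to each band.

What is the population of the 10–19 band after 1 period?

5227

Numbering the bands 1..5 from youngest to oldest:
Period 1:
Births: 9650 × 0.445 = 4294, 5700 × 0.093 = 530 → total 4824
Band 2: 5350 × 0.977 = 5227
Band 3: 6750 × 0.968 = 6534
Band 4: 9650 × 0.949 = 9158
Band 5: 5700 × 0.978 + 5950 × 0.614 = 5575 + 3653 = 9228
Net migration: Band 1 + 520 → 5344
End of period: [5344, 5227, 6534, 9158, 9228]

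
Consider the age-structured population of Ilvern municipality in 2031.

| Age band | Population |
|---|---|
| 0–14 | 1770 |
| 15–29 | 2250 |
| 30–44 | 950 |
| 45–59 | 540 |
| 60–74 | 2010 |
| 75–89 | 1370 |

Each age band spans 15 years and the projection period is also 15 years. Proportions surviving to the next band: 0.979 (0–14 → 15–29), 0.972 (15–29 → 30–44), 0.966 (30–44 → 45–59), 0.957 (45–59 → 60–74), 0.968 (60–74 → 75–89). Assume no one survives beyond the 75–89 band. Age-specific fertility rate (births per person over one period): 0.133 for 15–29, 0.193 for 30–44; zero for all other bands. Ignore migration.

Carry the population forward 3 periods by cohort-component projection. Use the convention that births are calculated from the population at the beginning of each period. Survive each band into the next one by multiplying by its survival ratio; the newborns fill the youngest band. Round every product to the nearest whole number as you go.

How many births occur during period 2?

652

Period 1.
Births: 2250 * 0.133 = 299  |  950 * 0.193 = 183 — total 482
15–29: 1770 * 0.979 = 1733
30–44: 2250 * 0.972 = 2187
45–59: 950 * 0.966 = 918
60–74: 540 * 0.957 = 517
75–89: 2010 * 0.968 = 1946
→ [482, 1733, 2187, 918, 517, 1946]
Period 2.
Births: 1733 * 0.133 = 230  |  2187 * 0.193 = 422 — total 652
15–29: 482 * 0.979 = 472
30–44: 1733 * 0.972 = 1684
45–59: 2187 * 0.966 = 2113
60–74: 918 * 0.957 = 879
75–89: 517 * 0.968 = 500
→ [652, 472, 1684, 2113, 879, 500]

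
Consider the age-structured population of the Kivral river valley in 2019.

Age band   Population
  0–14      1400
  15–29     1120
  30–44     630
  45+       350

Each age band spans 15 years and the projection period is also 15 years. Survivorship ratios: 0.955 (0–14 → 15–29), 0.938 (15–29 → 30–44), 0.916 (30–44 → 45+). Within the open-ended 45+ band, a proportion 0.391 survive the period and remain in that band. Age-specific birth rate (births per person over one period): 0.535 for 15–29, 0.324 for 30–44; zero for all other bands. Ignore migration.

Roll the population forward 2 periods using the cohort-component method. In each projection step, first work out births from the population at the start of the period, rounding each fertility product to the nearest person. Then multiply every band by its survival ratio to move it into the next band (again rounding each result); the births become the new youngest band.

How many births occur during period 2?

1056

Numbering the bands 1..4 from youngest to oldest:
[period 1]
Births: 1120 × 0.535 = 599  |  630 × 0.324 = 204 → total 803
Band 2: 1400 × 0.955 = 1337
Band 3: 1120 × 0.938 = 1051
Band 4: 630 × 0.916 + 350 × 0.391 = 577 + 137 = 714
Giving 803 / 1337 / 1051 / 714.
[period 2]
Births: 1337 × 0.535 = 715  |  1051 × 0.324 = 341 → total 1056
Band 2: 803 × 0.955 = 767
Band 3: 1337 × 0.938 = 1254
Band 4: 1051 × 0.916 + 714 × 0.391 = 963 + 279 = 1242
Giving 1056 / 767 / 1254 / 1242.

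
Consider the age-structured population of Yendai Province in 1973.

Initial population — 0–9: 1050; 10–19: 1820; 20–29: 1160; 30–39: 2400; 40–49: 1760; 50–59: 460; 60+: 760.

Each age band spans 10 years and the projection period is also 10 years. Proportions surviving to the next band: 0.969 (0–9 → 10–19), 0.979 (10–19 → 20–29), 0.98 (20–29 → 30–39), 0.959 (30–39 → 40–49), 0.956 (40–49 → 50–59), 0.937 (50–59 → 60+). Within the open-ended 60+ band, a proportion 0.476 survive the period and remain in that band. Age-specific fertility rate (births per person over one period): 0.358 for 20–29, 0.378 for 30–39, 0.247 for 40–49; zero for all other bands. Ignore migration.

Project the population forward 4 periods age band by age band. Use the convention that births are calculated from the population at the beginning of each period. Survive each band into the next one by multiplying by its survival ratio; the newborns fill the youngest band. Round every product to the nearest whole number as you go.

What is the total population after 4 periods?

Call the groups 1 to 7, youngest first.
— Period 1 —
Births: 1160 × 0.358 = 415 ; 2400 × 0.378 = 907 ; 1760 × 0.247 = 435 → total 1757
Group 2: 1050 × 0.969 = 1017
Group 3: 1820 × 0.979 = 1782
Group 4: 1160 × 0.98 = 1137
Group 5: 2400 × 0.959 = 2302
Group 6: 1760 × 0.956 = 1683
Group 7: 460 × 0.937 + 760 × 0.476 = 431 + 362 = 793
End of period: [1757, 1017, 1782, 1137, 2302, 1683, 793]
— Period 2 —
Births: 1782 × 0.358 = 638 ; 1137 × 0.378 = 430 ; 2302 × 0.247 = 569 → total 1637
Group 2: 1757 × 0.969 = 1703
Group 3: 1017 × 0.979 = 996
Group 4: 1782 × 0.98 = 1746
Group 5: 1137 × 0.959 = 1090
Group 6: 2302 × 0.956 = 2201
Group 7: 1683 × 0.937 + 793 × 0.476 = 1577 + 377 = 1954
End of period: [1637, 1703, 996, 1746, 1090, 2201, 1954]
— Period 3 —
Births: 996 × 0.358 = 357 ; 1746 × 0.378 = 660 ; 1090 × 0.247 = 269 → total 1286
Group 2: 1637 × 0.969 = 1586
Group 3: 1703 × 0.979 = 1667
Group 4: 996 × 0.98 = 976
Group 5: 1746 × 0.959 = 1674
Group 6: 1090 × 0.956 = 1042
Group 7: 2201 × 0.937 + 1954 × 0.476 = 2062 + 930 = 2992
End of period: [1286, 1586, 1667, 976, 1674, 1042, 2992]
— Period 4 —
Births: 1667 × 0.358 = 597 ; 976 × 0.378 = 369 ; 1674 × 0.247 = 413 → total 1379
Group 2: 1286 × 0.969 = 1246
Group 3: 1586 × 0.979 = 1553
Group 4: 1667 × 0.98 = 1634
Group 5: 976 × 0.959 = 936
Group 6: 1674 × 0.956 = 1600
Group 7: 1042 × 0.937 + 2992 × 0.476 = 976 + 1424 = 2400
End of period: [1379, 1246, 1553, 1634, 936, 1600, 2400]
Total after period 4: 1379 + 1246 + 1553 + 1634 + 936 + 1600 + 2400 = 10748

10748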